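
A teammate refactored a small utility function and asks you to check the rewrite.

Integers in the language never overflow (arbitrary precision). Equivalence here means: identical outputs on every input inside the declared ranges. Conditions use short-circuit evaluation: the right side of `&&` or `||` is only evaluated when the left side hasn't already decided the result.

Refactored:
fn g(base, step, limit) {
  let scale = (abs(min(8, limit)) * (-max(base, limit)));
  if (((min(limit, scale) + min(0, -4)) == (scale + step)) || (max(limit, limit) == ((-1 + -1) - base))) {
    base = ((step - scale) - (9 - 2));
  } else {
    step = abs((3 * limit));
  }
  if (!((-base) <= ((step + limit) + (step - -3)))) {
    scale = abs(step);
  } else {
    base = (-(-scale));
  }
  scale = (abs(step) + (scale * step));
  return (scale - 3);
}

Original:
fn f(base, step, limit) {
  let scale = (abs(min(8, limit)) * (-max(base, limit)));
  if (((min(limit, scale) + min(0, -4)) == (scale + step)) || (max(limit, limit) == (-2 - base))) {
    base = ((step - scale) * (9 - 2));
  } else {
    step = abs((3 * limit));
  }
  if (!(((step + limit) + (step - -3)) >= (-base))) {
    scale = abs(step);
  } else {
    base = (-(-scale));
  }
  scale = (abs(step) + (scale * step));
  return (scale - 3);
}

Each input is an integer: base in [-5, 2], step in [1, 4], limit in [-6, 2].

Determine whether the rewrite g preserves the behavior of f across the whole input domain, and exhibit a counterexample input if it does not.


These are not equivalent — on base=-2, step=1, limit=0 the outputs split (-2 vs -1).
f: scale = 0; (((min(limit, scale) + min(0, -4)) == (scale + step)) || (max(limit, limit) == (-2 - base))) -> true; base = 7; (!(((step + limit) + (step - -3)) >= (-base))) -> false; base = 0; scale = 1; return -2
g: scale = 0; (((min(limit, scale) + min(0, -4)) == (scale + step)) || (max(limit, limit) == ((-1 + -1) - base))) -> true; base = -6; (!((-base) <= ((step + limit) + (step - -3)))) -> true; scale = 1; scale = 2; return -1
verdict: not equivalent; witness: base=-2, step=1, limit=0


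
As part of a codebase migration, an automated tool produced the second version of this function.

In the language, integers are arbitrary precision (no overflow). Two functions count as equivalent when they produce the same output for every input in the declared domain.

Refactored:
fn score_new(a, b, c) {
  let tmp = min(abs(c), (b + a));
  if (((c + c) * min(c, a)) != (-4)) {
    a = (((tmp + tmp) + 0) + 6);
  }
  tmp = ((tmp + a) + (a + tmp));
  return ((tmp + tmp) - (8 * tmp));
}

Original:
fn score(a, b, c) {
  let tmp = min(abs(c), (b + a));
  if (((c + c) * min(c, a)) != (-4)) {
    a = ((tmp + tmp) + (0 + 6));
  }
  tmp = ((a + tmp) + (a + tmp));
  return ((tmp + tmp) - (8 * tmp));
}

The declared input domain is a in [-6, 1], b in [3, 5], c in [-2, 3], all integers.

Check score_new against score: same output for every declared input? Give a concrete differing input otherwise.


Differences: same computation, different form — yet all 144 inputs agree.
verdict: equivalent


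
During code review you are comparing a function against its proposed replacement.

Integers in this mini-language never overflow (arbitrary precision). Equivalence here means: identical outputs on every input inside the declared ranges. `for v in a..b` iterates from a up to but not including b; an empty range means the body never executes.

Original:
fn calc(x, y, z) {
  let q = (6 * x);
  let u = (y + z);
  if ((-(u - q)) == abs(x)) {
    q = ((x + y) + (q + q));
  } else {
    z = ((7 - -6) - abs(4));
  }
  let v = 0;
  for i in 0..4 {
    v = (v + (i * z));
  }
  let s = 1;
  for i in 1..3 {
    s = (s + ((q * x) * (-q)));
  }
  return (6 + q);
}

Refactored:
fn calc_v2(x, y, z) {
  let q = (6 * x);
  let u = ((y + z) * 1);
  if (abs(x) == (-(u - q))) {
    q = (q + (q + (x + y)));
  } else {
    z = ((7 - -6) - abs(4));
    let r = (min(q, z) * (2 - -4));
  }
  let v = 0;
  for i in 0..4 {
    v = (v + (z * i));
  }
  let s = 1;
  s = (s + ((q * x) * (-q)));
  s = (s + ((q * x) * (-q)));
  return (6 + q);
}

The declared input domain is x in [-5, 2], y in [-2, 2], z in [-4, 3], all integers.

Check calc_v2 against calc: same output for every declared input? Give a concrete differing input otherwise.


Although loop structure differs, plus local variable names differ, plus statement counts differ, plus min/max/abs usage differs, plus constant usage differs, plus arithmetic usage differs, 320/320 inputs agree.
verdict: equivalent


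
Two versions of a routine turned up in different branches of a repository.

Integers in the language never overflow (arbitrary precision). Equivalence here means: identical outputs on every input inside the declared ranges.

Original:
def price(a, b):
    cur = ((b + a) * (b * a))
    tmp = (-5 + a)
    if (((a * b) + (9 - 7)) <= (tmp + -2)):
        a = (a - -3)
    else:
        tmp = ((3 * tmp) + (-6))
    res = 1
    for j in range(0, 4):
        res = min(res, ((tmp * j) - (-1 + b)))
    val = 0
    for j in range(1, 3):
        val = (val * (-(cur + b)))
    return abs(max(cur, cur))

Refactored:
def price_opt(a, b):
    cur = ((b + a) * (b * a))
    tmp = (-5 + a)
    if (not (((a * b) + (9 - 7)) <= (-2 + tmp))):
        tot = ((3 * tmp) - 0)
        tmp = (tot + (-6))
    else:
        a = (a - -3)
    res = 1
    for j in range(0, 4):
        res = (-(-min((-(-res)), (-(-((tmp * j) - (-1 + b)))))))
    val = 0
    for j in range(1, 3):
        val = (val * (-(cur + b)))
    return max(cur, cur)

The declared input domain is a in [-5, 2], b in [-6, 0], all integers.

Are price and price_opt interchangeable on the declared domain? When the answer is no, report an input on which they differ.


Not equivalent: a=-5, b=-6 separates them (330 vs -330).
price: cur becomes -330; next tmp becomes -10; next (((a * b) + (9 - 7)) <= (tmp + -2)) evaluates to false; next tmp becomes -36; next res becomes 1; next at j=0:; next res becomes 1; next at j=1:; next res becomes -29; next at j=2:; next res becomes -65; next at j=3:; next res becomes -101; next val becomes 0; next at j=1:; next val becomes 0; next at j=2:; next val becomes 0; next final value 330
price_opt: cur becomes -330; next tmp becomes -10; next (not (((a * b) + (9 - 7)) <= (-2 + tmp))) evaluates to true; next tot becomes -30; next tmp becomes -36; next res becomes 1; next at j=0:; next res becomes 1; next at j=1:; next res becomes -29; next at j=2:; next res becomes -65; next at j=3:; next res becomes -101; next val becomes 0; next at j=1:; next val becomes 0; next at j=2:; next val becomes 0; next final value -330
verdict: not equivalent; witness: a=-5, b=-6


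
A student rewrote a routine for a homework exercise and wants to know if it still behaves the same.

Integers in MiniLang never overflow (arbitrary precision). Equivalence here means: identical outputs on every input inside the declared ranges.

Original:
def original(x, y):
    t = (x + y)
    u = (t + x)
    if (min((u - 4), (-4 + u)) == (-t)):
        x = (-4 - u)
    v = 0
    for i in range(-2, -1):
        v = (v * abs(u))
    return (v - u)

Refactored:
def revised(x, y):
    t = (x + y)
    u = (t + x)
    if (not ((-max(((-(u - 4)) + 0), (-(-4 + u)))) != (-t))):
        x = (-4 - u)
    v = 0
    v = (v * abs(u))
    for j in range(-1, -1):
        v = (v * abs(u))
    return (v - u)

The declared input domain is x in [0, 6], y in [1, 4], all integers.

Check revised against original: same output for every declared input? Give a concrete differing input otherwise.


Although comparison usage differs; constant usage differs; boolean connective usage differs; local variable names differ; min/max/abs usage differs; loop structure differs; arithmetic usage differs; statement counts differ, 28/28 inputs agree.
verdict: equivalent


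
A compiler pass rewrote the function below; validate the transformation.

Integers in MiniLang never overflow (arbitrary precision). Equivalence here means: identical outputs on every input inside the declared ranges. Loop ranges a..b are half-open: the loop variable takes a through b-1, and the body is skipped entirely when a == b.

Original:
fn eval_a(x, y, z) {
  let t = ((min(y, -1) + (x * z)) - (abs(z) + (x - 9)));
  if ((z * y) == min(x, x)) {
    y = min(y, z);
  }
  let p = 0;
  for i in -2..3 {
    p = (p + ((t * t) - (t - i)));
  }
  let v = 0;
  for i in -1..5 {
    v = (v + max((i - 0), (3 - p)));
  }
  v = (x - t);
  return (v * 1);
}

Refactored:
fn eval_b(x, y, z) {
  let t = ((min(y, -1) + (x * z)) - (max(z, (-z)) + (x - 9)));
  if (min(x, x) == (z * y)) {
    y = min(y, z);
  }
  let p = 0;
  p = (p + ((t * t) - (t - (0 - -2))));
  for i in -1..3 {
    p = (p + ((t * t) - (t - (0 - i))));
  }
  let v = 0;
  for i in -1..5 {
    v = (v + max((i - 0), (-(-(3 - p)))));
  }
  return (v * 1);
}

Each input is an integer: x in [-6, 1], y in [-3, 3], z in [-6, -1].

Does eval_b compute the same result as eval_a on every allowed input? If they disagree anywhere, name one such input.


These are not equivalent — on x=-6, y=-3, z=-6 the outputs split (-48 vs 9).
eval_a: t := 42 | ((z * y) == min(x, x)): false | p := 0 | iter i=-2: | p := 1720 | iter i=-1: | p := 3441 | iter i=0: | p := 5163 | iter i=1: | p := 6886 | iter i=2: | p := 8610 | v := 0 | iter i=-1: | v := -1 | iter i=0: | v := -1 | iter i=1: | v := 0 | iter i=2: | v := 2 | iter i=3: | v := 5 | iter i=4: | v := 9 | v := -48 | result -48
eval_b: t := 42 | (min(x, x) == (z * y)): false | p := 0 | p := 1724 | iter i=-1: | p := 3447 | iter i=0: | p := 5169 | iter i=1: | p := 6890 | iter i=2: | p := 8610 | v := 0 | iter i=-1: | v := -1 | iter i=0: | v := -1 | iter i=1: | v := 0 | iter i=2: | v := 2 | iter i=3: | v := 5 | iter i=4: | v := 9 | result 9
verdict: not equivalent; witness: x=-6, y=-3, z=-6


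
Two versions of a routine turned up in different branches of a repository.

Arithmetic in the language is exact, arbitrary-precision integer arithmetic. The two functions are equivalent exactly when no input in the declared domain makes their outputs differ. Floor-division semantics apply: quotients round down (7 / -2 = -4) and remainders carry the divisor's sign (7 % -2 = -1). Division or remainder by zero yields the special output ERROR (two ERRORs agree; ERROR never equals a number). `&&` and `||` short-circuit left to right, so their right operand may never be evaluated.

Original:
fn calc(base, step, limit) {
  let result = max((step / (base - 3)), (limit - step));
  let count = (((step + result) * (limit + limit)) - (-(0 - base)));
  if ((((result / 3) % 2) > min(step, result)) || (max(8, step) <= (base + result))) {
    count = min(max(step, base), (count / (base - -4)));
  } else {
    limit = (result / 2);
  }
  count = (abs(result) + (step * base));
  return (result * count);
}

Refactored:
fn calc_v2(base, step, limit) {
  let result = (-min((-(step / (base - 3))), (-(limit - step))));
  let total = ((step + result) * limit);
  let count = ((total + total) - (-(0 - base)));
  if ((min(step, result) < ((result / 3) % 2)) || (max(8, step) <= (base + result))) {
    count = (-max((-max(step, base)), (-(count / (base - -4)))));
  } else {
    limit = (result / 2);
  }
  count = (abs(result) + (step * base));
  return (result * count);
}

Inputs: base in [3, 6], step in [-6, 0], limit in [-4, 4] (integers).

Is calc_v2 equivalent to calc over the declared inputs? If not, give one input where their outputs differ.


Comparing the listings, the differences include: statement counts differ, and comparison usage differs, and local variable names differ.
Tracing base=3, step=-2, limit=1: calc: hits division by zero so the output is ERROR | calc_v2: hits division by zero so the output is ERROR — matching result ERROR.
Every one of the 252 inputs gives matching results.
verdict: equivalent


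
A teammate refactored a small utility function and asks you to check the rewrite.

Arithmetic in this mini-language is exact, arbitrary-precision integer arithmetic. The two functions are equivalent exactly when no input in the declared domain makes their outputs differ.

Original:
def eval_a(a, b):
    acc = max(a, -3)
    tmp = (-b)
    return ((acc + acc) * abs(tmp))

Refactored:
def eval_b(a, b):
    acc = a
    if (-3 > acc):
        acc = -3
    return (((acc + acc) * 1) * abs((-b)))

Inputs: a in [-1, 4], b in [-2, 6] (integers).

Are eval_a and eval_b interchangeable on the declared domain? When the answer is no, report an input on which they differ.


Comparing the listings, the differences include: constant usage differs; min/max/abs usage differs; branching structure differs; statement counts differ; local variable names differ; arithmetic usage differs; comparison usage differs.
As a probe, take a=1, b=6: eval_a runs acc = 1; tmp = -6; return 12; eval_b runs acc = 1; (-3 > acc) -> false; return 12; both end at 12.
Every one of the 54 inputs gives matching results.
verdict: equivalent


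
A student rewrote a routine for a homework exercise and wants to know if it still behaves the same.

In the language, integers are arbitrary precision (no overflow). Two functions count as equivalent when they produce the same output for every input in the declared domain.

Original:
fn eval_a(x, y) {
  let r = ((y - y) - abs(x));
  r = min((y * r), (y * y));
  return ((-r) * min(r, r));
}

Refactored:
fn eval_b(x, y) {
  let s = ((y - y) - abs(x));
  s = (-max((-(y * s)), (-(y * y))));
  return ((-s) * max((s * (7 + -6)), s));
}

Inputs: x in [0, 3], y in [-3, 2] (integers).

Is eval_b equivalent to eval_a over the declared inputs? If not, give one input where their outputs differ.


One difference looks behavioral, but it never changes the outcome for any declared input.
Spot check at x=2, y=-3 — eval_a: r=-2, then r=6, then returns -36. eval_b: s=-2, then s=6, then returns -36. Both give -36.
Every one of the 24 inputs gives matching results.
verdict: equivalent


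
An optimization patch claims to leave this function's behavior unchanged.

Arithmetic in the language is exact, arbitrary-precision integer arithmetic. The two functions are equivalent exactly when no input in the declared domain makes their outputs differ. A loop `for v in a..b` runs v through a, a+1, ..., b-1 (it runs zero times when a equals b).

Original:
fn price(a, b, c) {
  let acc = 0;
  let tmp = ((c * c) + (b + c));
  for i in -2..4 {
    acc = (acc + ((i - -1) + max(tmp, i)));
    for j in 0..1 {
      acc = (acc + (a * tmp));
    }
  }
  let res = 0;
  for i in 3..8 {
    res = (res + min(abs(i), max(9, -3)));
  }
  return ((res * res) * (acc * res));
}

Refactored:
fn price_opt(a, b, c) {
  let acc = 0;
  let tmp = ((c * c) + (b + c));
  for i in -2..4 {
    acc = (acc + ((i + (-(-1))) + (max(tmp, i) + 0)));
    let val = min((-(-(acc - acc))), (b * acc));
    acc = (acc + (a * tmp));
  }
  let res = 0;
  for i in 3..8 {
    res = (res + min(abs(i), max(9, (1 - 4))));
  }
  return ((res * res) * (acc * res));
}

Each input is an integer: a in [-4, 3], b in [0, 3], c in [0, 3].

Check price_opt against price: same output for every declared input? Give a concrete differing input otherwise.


Differences: constant usage differs; loop structure differs; arithmetic usage differs; min/max/abs usage differs; local variable names differ — yet all 128 inputs agree.
verdict: equivalent


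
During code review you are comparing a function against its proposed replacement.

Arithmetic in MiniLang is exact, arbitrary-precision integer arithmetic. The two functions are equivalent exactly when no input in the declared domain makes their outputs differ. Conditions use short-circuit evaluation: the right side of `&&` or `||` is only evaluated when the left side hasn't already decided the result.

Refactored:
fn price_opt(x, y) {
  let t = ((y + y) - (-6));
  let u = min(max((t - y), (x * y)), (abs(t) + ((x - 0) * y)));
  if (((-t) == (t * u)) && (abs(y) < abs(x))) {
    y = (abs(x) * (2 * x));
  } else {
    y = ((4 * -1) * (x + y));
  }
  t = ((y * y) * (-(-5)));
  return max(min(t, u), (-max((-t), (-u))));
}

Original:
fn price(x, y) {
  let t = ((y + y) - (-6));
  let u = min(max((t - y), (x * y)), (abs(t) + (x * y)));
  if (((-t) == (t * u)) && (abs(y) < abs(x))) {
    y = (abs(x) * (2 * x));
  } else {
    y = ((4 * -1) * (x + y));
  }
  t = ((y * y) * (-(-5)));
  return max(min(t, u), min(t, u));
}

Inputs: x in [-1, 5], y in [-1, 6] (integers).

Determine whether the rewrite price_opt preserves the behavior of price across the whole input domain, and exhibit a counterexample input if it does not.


Side by side, the visible changes include: min/max/abs usage differs; and constant usage differs; and arithmetic usage differs.
As a probe, take x=4, y=-1: price runs t becomes 4; next u becomes 0; next (((-t) == (t * u)) && (abs(y) < abs(x))) evaluates to false; next y becomes -12; next t becomes 720; next final value 0; price_opt runs t becomes 4; next u becomes 0; next (((-t) == (t * u)) && (abs(y) < abs(x))) evaluates to false; next y becomes -12; next t becomes 720; next final value 0; both end at 0.
Across all 56 domain points the two functions coincide.
verdict: equivalent


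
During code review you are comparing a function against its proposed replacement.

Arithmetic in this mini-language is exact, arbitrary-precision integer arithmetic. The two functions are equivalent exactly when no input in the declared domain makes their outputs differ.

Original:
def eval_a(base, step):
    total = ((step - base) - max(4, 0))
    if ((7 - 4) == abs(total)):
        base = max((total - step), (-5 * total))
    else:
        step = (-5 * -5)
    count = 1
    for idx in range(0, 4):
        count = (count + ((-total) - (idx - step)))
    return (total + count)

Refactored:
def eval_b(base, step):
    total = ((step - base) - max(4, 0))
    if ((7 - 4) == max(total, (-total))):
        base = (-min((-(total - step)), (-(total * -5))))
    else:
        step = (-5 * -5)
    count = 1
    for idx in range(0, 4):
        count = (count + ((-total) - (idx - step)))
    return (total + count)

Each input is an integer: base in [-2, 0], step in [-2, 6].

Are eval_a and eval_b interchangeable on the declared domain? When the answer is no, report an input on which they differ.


Although min/max/abs usage differs, 27/27 inputs agree.
verdict: equivalent


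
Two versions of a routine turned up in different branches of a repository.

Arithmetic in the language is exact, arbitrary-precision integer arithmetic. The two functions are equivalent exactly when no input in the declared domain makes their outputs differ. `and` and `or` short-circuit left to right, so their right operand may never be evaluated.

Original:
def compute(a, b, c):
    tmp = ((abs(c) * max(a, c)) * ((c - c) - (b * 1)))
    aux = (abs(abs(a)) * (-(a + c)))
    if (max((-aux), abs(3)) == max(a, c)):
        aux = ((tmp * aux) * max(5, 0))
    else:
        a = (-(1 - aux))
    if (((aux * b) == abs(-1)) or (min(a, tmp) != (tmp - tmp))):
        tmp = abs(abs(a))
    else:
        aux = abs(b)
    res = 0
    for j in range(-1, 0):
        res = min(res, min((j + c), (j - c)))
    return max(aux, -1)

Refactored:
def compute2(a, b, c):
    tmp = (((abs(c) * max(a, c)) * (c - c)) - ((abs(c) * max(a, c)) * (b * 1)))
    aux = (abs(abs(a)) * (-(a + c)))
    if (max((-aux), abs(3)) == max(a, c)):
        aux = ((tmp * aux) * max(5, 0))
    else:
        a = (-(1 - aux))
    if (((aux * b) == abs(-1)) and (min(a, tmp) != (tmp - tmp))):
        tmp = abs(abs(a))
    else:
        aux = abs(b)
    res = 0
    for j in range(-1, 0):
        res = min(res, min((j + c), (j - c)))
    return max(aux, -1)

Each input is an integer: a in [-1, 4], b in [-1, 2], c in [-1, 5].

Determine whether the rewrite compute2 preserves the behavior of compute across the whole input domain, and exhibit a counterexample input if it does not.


Try a=-1, b=-1, c=-1.
compute: tmp becomes -1; next aux becomes 2; next (max((-aux), abs(3)) == max(a, c)) evaluates to false; next a becomes 1; next (((aux * b) == abs(-1)) or (min(a, tmp) != (tmp - tmp))) evaluates to true; next tmp becomes 1; next res becomes 0; next at j=-1:; next res becomes -2; next final value 2
compute2: tmp becomes -1; next aux becomes 2; next (max((-aux), abs(3)) == max(a, c)) evaluates to false; next a becomes 1; next (((aux * b) == abs(-1)) and (min(a, tmp) != (tmp - tmp))) evaluates to false; next aux becomes 1; next res becomes 0; next at j=-1:; next res becomes -2; next final value 1
2 vs 1 — the two versions disagree here.
verdict: not equivalent; witness: a=-1, b=-1, c=-1


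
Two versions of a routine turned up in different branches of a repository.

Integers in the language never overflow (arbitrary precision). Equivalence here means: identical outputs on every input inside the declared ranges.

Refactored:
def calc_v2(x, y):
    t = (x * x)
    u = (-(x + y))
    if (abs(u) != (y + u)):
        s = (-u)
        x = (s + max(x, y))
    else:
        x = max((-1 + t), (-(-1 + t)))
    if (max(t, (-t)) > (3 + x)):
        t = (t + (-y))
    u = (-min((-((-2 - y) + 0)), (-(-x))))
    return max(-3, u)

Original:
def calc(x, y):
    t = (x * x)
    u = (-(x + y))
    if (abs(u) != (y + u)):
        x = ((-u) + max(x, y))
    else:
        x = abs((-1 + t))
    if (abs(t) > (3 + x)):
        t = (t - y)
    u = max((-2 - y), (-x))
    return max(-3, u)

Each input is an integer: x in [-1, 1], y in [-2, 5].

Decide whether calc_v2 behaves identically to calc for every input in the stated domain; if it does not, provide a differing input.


Reading the diff, among the changes: constant usage differs; also local variable names differ; also min/max/abs usage differs; also arithmetic usage differs; also statement counts differ.
Tracing x=0, y=1: calc: t := 0 | u := -1 | (abs(u) != (y + u)): true | x := 2 | (abs(t) > (3 + x)): false | u := -2 | result -2 | calc_v2: t := 0 | u := -1 | (abs(u) != (y + u)): true | s := 1 | x := 2 | (max(t, (-t)) > (3 + x)): false | u := -2 | result -2 — matching result -2.
Every one of the 24 inputs gives matching results.
verdict: equivalent


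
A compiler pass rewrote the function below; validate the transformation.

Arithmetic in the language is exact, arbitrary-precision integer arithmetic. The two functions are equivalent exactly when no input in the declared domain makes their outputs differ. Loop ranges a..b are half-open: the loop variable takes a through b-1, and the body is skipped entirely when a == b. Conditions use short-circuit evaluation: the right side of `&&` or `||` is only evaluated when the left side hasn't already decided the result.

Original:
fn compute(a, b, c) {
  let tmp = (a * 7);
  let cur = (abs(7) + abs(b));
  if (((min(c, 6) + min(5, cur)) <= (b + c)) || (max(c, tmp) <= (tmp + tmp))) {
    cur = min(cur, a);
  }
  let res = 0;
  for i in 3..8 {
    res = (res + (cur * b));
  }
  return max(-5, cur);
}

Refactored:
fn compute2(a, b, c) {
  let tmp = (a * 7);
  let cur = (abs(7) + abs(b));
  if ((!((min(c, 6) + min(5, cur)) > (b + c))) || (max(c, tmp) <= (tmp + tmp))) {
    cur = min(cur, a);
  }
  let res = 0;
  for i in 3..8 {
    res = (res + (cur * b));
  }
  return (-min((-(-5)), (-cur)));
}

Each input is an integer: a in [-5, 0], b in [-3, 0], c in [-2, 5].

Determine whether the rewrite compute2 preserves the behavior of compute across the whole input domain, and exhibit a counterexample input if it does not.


Reading the diff, among the changes: min/max/abs usage differs, boolean connective usage differs, comparison usage differs.
Spot check at a=0, b=-2, c=2 — compute: tmp = 0; cur = 9; (((min(c, 6) + min(5, cur)) <= (b + c)) || (max(c, tmp) <= (tmp + tmp))) -> false; res = 0; [i=3]; res = -18; [i=4]; res = -36; [i=5]; res = -54; [i=6]; res = -72; [i=7]; res = -90; return 9. compute2: tmp = 0; cur = 9; ((!((min(c, 6) + min(5, cur)) > (b + c))) || (max(c, tmp) <= (tmp + tmp))) -> false; res = 0; [i=3]; res = -18; [i=4]; res = -36; [i=5]; res = -54; [i=6]; res = -72; [i=7]; res = -90; return 9. Both give 9.
An exhaustive pass over the 192 declared inputs shows identical outputs.
verdict: equivalent


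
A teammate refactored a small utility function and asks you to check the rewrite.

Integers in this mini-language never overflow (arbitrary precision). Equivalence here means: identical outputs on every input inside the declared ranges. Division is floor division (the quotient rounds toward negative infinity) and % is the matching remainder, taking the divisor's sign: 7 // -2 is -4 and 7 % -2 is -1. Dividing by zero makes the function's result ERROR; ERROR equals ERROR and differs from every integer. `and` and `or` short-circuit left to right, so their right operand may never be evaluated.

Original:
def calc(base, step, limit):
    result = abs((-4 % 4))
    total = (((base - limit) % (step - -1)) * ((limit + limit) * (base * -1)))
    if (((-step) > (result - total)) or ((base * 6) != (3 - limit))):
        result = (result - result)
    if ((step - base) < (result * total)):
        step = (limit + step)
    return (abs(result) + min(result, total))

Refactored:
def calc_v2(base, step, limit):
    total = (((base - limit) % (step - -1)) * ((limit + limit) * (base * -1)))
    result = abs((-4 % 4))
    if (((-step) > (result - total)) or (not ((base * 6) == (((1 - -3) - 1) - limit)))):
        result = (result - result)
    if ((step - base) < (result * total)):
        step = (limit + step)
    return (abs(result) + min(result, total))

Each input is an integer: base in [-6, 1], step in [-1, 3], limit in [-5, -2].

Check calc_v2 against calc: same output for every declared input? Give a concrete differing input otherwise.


Although arithmetic usage differs, plus constant usage differs, plus boolean connective usage differs, plus comparison usage differs, 160/160 inputs agree.
verdict: equivalent


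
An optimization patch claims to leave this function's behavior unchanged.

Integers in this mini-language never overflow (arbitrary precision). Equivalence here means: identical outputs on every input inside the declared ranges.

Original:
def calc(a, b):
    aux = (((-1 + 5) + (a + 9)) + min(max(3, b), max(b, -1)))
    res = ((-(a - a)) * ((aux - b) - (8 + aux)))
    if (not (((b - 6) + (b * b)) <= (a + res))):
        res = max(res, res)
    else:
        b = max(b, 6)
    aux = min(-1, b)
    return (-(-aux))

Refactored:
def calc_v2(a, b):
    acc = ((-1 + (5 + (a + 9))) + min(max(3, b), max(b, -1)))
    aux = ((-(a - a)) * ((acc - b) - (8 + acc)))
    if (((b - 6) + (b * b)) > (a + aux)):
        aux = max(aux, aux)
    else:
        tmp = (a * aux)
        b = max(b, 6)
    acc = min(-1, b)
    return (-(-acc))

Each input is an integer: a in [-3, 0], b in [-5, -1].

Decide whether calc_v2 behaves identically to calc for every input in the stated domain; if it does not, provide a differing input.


Comparing the listings, the differences include: local variable names differ; and comparison usage differs; and statement counts differ; and boolean connective usage differs; and arithmetic usage differs.
Spot check at a=-2, b=-3 — calc: aux=10, then res=0, then (not (((b - 6) + (b * b)) <= (a + res))) is true, then res=0, then aux=-3, then returns -3. calc_v2: acc=10, then aux=0, then (((b - 6) + (b * b)) > (a + aux)) is true, then aux=0, then acc=-3, then returns -3. Both give -3.
Checked all 20 inputs in the declared domain: the outputs agree on every one.
verdict: equivalent


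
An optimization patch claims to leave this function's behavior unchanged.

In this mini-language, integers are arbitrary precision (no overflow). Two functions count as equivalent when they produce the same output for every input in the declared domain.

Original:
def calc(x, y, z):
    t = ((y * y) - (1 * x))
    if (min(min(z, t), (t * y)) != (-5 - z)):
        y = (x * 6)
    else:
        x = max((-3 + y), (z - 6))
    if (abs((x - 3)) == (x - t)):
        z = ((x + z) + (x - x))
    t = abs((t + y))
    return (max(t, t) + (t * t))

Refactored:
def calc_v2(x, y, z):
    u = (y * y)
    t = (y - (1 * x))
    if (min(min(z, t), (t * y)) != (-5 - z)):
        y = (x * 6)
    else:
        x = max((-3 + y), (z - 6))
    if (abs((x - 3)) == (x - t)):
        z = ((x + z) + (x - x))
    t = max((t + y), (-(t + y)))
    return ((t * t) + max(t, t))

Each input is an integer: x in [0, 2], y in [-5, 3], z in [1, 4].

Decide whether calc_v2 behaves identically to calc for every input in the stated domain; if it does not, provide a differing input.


These are not equivalent — on x=0, y=-5, z=1 the outputs split (650 vs 30).
calc: t = 25; (min(min(z, t), (t * y)) != (-5 - z)) -> true; y = 0; (abs((x - 3)) == (x - t)) -> false; t = 25; return 650
calc_v2: u = 25; t = -5; (min(min(z, t), (t * y)) != (-5 - z)) -> true; y = 0; (abs((x - 3)) == (x - t)) -> false; t = 5; return 30
verdict: not equivalent; witness: x=0, y=-5, z=1


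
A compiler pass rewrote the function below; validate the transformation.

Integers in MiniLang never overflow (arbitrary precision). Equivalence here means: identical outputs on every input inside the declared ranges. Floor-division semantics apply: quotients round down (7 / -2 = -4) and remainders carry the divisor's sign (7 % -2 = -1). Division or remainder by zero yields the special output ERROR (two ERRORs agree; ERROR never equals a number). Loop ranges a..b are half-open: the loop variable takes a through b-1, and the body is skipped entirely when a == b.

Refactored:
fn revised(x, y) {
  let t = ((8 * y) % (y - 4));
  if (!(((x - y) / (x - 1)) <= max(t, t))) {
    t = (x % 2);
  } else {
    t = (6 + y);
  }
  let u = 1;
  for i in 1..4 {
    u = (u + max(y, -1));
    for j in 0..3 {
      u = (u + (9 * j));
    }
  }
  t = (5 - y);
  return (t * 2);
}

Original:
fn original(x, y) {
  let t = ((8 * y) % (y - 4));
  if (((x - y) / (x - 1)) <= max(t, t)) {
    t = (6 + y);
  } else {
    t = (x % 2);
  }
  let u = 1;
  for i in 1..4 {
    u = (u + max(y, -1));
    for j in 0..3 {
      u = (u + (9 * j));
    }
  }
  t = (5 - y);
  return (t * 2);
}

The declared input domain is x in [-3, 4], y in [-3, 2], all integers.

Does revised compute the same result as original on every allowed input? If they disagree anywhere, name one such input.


Reading the diff, among the changes: boolean connective usage differs.
As a probe, take x=2, y=1: original runs t := -1 | (((x - y) / (x - 1)) <= max(t, t)): false | t := 0 | u := 1 | iter i=1: | u := 2 | iter j=0: | u := 2 | iter j=1: | u := 11 | iter j=2: | u := 29 | iter i=2: | u := 30 | iter j=0: | u := 30 | iter j=1: | u := 39 | iter j=2: | u := 57 | iter i=3: | u := 58 | iter j=0: | u := 58 | iter j=1: | u := 67 | iter j=2: | u := 85 | t := 4 | result 8; revised runs t := -1 | (!(((x - y) / (x - 1)) <= max(t, t))): true | t := 0 | u := 1 | iter i=1: | u := 2 | iter j=0: | u := 2 | iter j=1: | u := 11 | iter j=2: | u := 29 | iter i=2: | u := 30 | iter j=0: | u := 30 | iter j=1: | u := 39 | iter j=2: | u := 57 | iter i=3: | u := 58 | iter j=0: | u := 58 | iter j=1: | u := 67 | iter j=2: | u := 85 | t := 4 | result 8; both end at 8.
An exhaustive pass over the 48 declared inputs shows identical outputs.
verdict: equivalent


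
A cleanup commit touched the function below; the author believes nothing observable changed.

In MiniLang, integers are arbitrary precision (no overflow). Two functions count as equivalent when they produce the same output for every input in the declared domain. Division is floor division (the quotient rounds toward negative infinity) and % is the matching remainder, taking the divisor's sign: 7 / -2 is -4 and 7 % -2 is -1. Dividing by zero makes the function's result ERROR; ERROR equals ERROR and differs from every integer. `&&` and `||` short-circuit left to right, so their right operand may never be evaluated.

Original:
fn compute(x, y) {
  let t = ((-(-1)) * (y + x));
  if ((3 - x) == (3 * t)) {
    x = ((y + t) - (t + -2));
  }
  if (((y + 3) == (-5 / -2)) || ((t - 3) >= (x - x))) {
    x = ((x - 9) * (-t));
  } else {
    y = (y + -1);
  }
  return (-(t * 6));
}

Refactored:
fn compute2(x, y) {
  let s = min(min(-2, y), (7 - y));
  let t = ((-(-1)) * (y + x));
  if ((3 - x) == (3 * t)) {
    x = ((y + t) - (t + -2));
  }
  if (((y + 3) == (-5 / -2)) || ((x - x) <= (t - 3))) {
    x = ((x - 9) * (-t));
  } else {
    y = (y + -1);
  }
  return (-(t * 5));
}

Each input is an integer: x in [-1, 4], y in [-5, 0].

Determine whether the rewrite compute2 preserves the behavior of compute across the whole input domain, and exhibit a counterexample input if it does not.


Not equivalent: x=-1, y=-5 separates them (36 vs 30).
compute: t = -6; ((3 - x) == (3 * t)) -> false; (((y + 3) == (-5 / -2)) || ((t - 3) >= (x - x))) -> false; y = -6; return 36
compute2: s = -5; t = -6; ((3 - x) == (3 * t)) -> false; (((y + 3) == (-5 / -2)) || ((x - x) <= (t - 3))) -> false; y = -6; return 30
verdict: not equivalent; witness: x=-1, y=-5


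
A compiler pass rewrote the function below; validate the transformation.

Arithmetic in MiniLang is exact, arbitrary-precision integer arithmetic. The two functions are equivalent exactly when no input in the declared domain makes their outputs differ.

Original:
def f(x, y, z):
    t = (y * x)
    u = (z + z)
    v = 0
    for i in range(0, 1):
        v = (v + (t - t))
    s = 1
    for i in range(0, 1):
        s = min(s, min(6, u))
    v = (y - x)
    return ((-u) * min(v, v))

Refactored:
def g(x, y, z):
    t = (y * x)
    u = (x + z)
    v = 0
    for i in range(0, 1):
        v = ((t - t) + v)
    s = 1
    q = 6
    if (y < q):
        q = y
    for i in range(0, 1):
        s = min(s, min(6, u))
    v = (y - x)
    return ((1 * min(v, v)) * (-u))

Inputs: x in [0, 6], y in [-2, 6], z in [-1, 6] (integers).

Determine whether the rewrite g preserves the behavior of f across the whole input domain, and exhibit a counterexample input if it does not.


There is a counterexample at x=0, y=-2, z=-1: -4 on one side, -2 on the other.
f: t = 0; u = -2; v = 0; [i=0]; v = 0; s = 1; [i=0]; s = -2; v = -2; return -4
g: t = 0; u = -1; v = 0; [i=0]; v = 0; s = 1; q = 6; (y < q) -> true; q = -2; [i=0]; s = -1; v = -2; return -2
verdict: not equivalent; witness: x=0, y=-2, z=-1


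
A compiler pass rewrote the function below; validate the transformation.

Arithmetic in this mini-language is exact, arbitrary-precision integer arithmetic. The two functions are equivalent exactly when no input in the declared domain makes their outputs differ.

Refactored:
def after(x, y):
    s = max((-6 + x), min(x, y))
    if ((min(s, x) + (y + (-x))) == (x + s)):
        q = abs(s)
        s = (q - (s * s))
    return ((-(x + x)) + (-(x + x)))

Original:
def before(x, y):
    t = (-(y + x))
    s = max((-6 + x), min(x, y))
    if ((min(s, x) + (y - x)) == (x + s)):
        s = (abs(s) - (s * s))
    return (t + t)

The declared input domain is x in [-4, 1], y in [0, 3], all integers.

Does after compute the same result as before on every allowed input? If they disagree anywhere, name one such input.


Not equivalent: x=-4, y=0 separates them (8 vs 16).
before: t := 4 | s := -4 | ((min(s, x) + (y - x)) == (x + s)): false | result 8
after: s := -4 | ((min(s, x) + (y + (-x))) == (x + s)): false | result 16
verdict: not equivalent; witness: x=-4, y=0


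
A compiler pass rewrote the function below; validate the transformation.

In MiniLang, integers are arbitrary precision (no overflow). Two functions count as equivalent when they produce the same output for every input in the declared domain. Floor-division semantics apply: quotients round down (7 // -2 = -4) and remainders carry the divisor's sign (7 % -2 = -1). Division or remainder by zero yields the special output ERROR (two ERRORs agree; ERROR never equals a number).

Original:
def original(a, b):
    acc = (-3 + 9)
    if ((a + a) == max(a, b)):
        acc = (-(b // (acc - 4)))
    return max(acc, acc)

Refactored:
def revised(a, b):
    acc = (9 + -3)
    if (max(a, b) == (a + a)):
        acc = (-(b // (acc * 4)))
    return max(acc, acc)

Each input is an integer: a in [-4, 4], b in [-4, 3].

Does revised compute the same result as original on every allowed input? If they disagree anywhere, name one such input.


These are not equivalent — on a=0, b=-4 the outputs split (2 vs 1).
original: acc becomes 6; next ((a + a) == max(a, b)) evaluates to true; next acc becomes 2; next final value 2
revised: acc becomes 6; next (max(a, b) == (a + a)) evaluates to true; next acc becomes 1; next final value 1
verdict: not equivalent; witness: a=0, b=-4


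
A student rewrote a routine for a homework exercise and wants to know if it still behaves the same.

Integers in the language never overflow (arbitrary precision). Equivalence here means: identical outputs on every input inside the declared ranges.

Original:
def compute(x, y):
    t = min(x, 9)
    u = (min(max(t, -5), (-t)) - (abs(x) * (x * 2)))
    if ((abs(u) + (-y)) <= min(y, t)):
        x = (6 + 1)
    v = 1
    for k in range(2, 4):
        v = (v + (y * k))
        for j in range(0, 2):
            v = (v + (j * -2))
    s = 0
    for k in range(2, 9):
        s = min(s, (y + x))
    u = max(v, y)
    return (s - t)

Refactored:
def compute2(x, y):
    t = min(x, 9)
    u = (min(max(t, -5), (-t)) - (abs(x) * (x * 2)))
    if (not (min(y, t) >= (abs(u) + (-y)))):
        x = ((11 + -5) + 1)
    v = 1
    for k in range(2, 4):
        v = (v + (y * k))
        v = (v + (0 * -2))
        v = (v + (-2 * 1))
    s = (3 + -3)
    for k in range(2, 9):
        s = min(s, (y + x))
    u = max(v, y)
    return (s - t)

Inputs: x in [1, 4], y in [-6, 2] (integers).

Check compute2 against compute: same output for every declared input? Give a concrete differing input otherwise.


Not equivalent: x=1, y=-6 separates them (-6 vs -1).
compute: t = 1; u = -3; ((abs(u) + (-y)) <= min(y, t)) -> false; v = 1; [k=2]; v = -11; [j=0]; v = -11; [j=1]; v = -13; [k=3]; v = -31; [j=0]; v = -31; [j=1]; v = -33; s = 0; [k=2]; s = -5; [k=3]; s = -5; [k=4]; s = -5; [k=5]; s = -5; [k=6]; s = -5; [k=7]; s = -5; [k=8]; s = -5; u = -6; return -6
compute2: t = 1; u = -3; (not (min(y, t) >= (abs(u) + (-y)))) -> true; x = 7; v = 1; [k=2]; v = -11; v = -11; v = -13; [k=3]; v = -31; v = -31; v = -33; s = 0; [k=2]; s = 0; [k=3]; s = 0; [k=4]; s = 0; [k=5]; s = 0; [k=6]; s = 0; [k=7]; s = 0; [k=8]; s = 0; u = -6; return -1
verdict: not equivalent; witness: x=1, y=-6


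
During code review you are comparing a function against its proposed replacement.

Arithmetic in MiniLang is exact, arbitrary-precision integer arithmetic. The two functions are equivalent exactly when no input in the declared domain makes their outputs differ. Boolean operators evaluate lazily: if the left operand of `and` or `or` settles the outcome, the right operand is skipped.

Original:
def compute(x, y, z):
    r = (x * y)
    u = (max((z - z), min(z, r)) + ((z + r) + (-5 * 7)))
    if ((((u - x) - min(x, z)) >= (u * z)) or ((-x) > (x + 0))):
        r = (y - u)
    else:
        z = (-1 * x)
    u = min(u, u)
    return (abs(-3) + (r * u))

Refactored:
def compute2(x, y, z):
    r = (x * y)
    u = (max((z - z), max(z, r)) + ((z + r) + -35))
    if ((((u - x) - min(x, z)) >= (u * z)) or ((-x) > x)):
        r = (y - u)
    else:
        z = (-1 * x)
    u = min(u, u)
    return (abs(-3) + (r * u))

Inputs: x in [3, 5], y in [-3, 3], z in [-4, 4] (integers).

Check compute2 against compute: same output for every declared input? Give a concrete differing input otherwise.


Try x=3, y=-3, z=1.
compute: r := -9 | u := -43 | ((((u - x) - min(x, z)) >= (u * z)) or ((-x) > (x + 0))): false | z := -3 | u := -43 | result 390
compute2: r := -9 | u := -42 | ((((u - x) - min(x, z)) >= (u * z)) or ((-x) > x)): false | z := -3 | u := -42 | result 381
390 against 381: the behavior changed.
verdict: not equivalent; witness: x=3, y=-3, z=1


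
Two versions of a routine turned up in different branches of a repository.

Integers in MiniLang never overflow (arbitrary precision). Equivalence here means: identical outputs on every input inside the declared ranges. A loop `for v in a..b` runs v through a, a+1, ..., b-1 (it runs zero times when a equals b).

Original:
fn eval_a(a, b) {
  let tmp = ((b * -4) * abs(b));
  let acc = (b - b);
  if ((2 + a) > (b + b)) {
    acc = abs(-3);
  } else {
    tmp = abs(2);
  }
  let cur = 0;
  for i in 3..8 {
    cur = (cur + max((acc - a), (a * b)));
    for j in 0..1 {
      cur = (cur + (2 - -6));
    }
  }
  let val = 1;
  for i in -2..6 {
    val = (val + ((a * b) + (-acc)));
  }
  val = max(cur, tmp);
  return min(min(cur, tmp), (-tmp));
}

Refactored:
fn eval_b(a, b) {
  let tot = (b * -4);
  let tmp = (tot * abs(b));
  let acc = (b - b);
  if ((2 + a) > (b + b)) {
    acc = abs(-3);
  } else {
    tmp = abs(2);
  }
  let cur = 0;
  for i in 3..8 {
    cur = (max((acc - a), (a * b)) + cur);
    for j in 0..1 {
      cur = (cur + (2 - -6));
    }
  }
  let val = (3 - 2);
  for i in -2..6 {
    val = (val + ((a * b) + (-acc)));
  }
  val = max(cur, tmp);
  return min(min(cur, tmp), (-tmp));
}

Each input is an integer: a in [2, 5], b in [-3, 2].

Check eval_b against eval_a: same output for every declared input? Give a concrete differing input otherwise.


Equivalent — the differences include constant usage differs, local variable names differ, arithmetic usage differs, statement counts differ, yet no declared input distinguishes the two.
Tracing a=2, b=-2: eval_a: tmp := 16 | acc := 0 | ((2 + a) > (b + b)): true | acc := 3 | cur := 0 | iter i=3: | cur := 1 | iter j=0: | cur := 9 | iter i=4: | cur := 10 | iter j=0: | cur := 18 | iter i=5: | cur := 19 | iter j=0: | cur := 27 | iter i=6: | cur := 28 | iter j=0: | cur := 36 | iter i=7: | cur := 37 | iter j=0: | cur := 45 | val := 1 | iter i=-2: | val := -6 | iter i=-1: | val := -13 | iter i=0: | val := -20 | iter i=1: | val := -27 | iter i=2: | val := -34 | iter i=3: | val := -41 | iter i=4: | val := -48 | iter i=5: | val := -55 | val := 45 | result -16 | eval_b: tot := 8 | tmp := 16 | acc := 0 | ((2 + a) > (b + b)): true | acc := 3 | cur := 0 | iter i=3: | cur := 1 | iter j=0: | cur := 9 | iter i=4: | cur := 10 | iter j=0: | cur := 18 | iter i=5: | cur := 19 | iter j=0: | cur := 27 | iter i=6: | cur := 28 | iter j=0: | cur := 36 | iter i=7: | cur := 37 | iter j=0: | cur := 45 | val := 1 | iter i=-2: | val := -6 | iter i=-1: | val := -13 | iter i=0: | val := -20 | iter i=1: | val := -27 | iter i=2: | val := -34 | iter i=3: | val := -41 | iter i=4: | val := -48 | iter i=5: | val := -55 | val := 45 | result -16 — matching result -16.
An exhaustive pass over the 24 declared inputs shows identical outputs.
verdict: equivalent
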